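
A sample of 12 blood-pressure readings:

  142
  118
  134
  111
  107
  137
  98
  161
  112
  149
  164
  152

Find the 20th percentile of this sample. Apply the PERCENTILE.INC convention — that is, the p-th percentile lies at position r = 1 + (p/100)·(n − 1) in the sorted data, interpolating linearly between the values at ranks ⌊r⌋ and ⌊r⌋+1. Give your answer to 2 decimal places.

111.20

Sorted: 98, 107, 111, 112, 118, 134, 137, 142, 149, 152, 161, 164.
n = 12.
r = 1 + (20/100)·(12 − 1) = 1 + 2.2 = 3.2.
Rank 3 is 111 and rank 4 is 112.
Interpolate: 111 + 0.2·(112 − 111) = 111 + 0.2·1 = 111.2.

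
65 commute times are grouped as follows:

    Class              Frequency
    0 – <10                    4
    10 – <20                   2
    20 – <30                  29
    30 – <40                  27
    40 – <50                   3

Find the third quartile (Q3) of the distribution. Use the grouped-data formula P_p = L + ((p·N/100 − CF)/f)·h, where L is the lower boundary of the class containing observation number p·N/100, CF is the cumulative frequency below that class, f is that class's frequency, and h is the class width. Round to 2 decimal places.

N = 65; target position k = 75/100 · 65 = 48.75.
Cumulative frequencies: 4, 6, 35, 62, 65.
Observation 48.75 falls in the class 30 – <40.
L = 30, CF = 35, f = 27, h = 10.
P75 = 30 + ((48.75 − 35)/27)·10 = 30 + 5.09259 = 35.0926.

35.09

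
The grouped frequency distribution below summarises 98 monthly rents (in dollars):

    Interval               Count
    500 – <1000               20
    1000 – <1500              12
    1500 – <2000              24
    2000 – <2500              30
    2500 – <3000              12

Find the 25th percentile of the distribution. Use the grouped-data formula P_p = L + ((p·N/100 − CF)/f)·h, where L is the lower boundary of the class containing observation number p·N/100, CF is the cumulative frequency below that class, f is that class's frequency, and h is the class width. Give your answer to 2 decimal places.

N = 98; target position k = 25/100 · 98 = 24.5.
Cumulative frequencies: 20, 32, 56, 86, 98.
Observation 24.5 falls in the class 1000 – <1500.
L = 1000, CF = 20, f = 12, h = 500.
P25 = 1000 + ((24.5 − 20)/12)·500 = 1000 + 187.5 = 1187.5.

1187.50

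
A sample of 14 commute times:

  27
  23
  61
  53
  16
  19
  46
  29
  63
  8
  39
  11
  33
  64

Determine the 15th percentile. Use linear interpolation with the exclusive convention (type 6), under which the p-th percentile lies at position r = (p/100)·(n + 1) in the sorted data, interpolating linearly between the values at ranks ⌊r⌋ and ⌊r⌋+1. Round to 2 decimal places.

Sorted: 8, 11, 16, 19, 23, 27, 29, 33, 39, 46, 53, 61, 63, 64.
n = 14.
r = (15/100)·(14 + 1) = 2.25.
Rank 2 is 11 and rank 3 is 16.
Interpolate: 11 + 0.25·(16 − 11) = 11 + 0.25·5 = 12.25.

12.25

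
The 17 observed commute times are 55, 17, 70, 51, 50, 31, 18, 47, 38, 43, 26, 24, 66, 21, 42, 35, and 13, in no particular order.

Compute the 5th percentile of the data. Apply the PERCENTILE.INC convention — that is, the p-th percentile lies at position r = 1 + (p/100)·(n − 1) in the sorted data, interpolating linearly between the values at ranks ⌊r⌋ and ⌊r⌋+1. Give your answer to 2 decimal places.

16.20

Sorted: 13, 17, 18, 21, 24, 26, 31, 35, 38, 42, 43, 47, 50, 51, 55, 66, 70.
n = 17.
r = 1 + (5/100)·(17 − 1) = 1 + 0.8 = 1.8.
Rank 1 is 13 and rank 2 is 17.
Interpolate: 13 + 0.8·(17 − 13) = 13 + 0.8·4 = 16.2.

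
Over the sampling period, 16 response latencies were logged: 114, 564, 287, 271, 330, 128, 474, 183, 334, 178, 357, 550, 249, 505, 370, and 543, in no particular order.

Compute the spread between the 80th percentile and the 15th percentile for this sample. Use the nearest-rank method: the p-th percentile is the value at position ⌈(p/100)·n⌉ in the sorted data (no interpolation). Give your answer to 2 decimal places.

Sorted: 114, 128, 178, 183, 249, 271, 287, 330, 334, 357, 370, 474, 505, 543, 550, 564.
n = 16.
P15: rank ⌈15/100·16⌉ = 3 → 178.
P80: rank ⌈80/100·16⌉ = 13 → 505.
Difference: 505 − 178 = 327.

327.00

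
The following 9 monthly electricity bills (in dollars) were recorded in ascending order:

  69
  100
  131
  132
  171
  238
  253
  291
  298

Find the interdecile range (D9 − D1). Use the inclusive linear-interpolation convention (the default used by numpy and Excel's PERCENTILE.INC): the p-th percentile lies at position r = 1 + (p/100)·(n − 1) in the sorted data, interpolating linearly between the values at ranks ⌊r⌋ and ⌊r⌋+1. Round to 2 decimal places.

n = 9.
P10: r = 1.8; ranks 1–2 are 69, 100; interpolating gives 93.8.
P90: r = 8.2; ranks 8–9 are 291, 298; interpolating gives 292.4.
Difference: 292.4 − 93.8 = 198.6.

198.60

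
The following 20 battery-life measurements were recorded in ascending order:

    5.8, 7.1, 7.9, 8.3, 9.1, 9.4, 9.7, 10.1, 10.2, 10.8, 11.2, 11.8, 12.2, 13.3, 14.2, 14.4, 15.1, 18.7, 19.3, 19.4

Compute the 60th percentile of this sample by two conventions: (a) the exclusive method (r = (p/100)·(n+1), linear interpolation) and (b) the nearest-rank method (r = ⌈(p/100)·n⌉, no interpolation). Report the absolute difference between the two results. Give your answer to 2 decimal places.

n = 20.
(a) r = 12.6; between ranks 12 (11.8) and 13 (12.2): 12.04.
(b) the nearest-rank method: rank 12 → 11.8.
|12.04 − 11.8| = 0.24.

0.24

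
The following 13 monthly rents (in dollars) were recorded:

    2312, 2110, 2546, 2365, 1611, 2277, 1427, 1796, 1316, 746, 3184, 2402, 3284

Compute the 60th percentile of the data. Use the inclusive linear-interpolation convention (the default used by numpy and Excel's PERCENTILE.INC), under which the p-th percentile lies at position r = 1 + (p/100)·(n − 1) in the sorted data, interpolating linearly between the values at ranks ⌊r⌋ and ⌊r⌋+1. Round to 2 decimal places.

Sorted: 746, 1316, 1427, 1611, 1796, 2110, 2277, 2312, 2365, 2402, 2546, 3184, 3284.
n = 13.
r = 1 + (60/100)·(13 − 1) = 1 + 7.2 = 8.2.
Rank 8 is 2312 and rank 9 is 2365.
Interpolate: 2312 + 0.2·(2365 − 2312) = 2312 + 0.2·53 = 2322.6.

2322.60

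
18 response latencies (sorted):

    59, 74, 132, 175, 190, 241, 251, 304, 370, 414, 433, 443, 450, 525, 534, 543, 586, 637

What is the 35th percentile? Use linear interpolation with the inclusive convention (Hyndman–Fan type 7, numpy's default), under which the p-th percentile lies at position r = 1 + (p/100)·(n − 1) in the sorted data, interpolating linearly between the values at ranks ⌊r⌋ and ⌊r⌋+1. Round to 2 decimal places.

250.50

n = 18.
r = 1 + (35/100)·(18 − 1) = 1 + 5.95 = 6.95.
Rank 6 is 241 and rank 7 is 251.
Interpolate: 241 + 0.95·(251 − 241) = 241 + 0.95·10 = 250.5.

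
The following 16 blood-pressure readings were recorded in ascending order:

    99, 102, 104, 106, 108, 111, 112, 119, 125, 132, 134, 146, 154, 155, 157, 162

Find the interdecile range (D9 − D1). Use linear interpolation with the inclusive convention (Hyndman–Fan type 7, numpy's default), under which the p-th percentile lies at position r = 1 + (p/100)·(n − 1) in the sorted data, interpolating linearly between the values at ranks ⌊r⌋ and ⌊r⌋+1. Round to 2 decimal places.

n = 16.
P10: r = 2.5; ranks 2–3 are 102, 104; interpolating gives 103.
P90: r = 14.5; ranks 14–15 are 155, 157; interpolating gives 156.
Difference: 156 − 103 = 53.

53.00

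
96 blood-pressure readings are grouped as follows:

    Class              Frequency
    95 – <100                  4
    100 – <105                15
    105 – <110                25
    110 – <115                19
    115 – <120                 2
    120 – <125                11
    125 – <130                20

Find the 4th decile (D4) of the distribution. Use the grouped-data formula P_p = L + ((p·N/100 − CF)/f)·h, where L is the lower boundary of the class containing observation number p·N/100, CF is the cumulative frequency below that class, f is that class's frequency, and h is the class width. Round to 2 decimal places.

108.88

N = 96; target position k = 40/100 · 96 = 38.4.
Cumulative frequencies: 4, 19, 44, 63, 65, 76, 96.
Observation 38.4 falls in the class 105 – <110.
L = 105, CF = 19, f = 25, h = 5.
P40 = 105 + ((38.4 − 19)/25)·5 = 105 + 3.88 = 108.88.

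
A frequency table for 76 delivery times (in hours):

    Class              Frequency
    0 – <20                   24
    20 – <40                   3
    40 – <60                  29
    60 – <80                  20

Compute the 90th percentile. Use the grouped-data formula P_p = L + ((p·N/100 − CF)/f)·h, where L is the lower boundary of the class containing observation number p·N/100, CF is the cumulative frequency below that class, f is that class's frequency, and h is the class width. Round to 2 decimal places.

N = 76; target position k = 90/100 · 76 = 68.4.
Cumulative frequencies: 24, 27, 56, 76.
Observation 68.4 falls in the class 60 – <80.
L = 60, CF = 56, f = 20, h = 20.
P90 = 60 + ((68.4 − 56)/20)·20 = 60 + 12.4 = 72.4.

72.40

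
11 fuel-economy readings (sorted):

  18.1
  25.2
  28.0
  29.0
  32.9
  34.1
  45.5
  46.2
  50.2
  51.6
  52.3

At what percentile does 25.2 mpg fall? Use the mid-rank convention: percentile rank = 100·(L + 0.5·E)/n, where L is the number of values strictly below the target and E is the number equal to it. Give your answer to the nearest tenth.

Count below 25.2: L = 1; count equal: E = 1; n = 11.
Percentile rank = 100·(1 + 0.5·1)/11 = 100·1.5/11 = 13.64.

13.6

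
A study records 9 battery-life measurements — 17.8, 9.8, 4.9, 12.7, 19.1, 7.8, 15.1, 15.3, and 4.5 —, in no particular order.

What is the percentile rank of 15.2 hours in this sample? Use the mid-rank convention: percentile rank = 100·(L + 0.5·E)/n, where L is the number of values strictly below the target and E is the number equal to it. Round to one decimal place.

66.7

Sorted: 4.5, 4.9, 7.8, 9.8, 12.7, 15.1, 15.3, 17.8, 19.1.
Count below 15.2: L = 6; count equal: E = 0; n = 9.
Percentile rank = 100·(6 + 0.5·0)/9 = 100·6/9 = 66.67.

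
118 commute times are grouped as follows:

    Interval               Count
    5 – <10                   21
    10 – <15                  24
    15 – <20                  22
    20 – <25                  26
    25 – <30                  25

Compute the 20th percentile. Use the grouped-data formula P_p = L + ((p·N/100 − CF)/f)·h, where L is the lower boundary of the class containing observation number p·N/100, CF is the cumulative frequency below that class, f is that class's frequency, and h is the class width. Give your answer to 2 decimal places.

N = 118; target position k = 20/100 · 118 = 23.6.
Cumulative frequencies: 21, 45, 67, 93, 118.
Observation 23.6 falls in the class 10 – <15.
L = 10, CF = 21, f = 24, h = 5.
P20 = 10 + ((23.6 − 21)/24)·5 = 10 + 0.541667 = 10.5417.

10.54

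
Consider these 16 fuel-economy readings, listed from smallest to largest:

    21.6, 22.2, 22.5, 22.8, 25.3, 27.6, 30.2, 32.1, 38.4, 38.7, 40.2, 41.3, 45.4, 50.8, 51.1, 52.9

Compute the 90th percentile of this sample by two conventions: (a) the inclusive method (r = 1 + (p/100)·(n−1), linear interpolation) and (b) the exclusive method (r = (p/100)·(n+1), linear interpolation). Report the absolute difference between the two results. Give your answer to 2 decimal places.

0.69

n = 16.
(a) r = 14.5; between ranks 14 (50.8) and 15 (51.1): 50.95.
(b) r = 15.3; between ranks 15 (51.1) and 16 (52.9): 51.64.
|50.95 − 51.64| = 0.69.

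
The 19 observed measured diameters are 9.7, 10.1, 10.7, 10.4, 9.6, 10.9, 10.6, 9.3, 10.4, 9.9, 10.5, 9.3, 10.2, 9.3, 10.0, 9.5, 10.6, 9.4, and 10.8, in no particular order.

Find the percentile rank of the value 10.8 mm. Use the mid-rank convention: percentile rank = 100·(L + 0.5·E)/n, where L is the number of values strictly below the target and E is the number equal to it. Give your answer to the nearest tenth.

92.1

Sorted: 9.3, 9.3, 9.3, 9.4, 9.5, 9.6, 9.7, 9.9, 10.0, 10.1, 10.2, 10.4, 10.4, 10.5, 10.6, 10.6, 10.7, 10.8, 10.9.
Count below 10.8: L = 17; count equal: E = 1; n = 19.
Percentile rank = 100·(17 + 0.5·1)/19 = 100·17.5/19 = 92.11.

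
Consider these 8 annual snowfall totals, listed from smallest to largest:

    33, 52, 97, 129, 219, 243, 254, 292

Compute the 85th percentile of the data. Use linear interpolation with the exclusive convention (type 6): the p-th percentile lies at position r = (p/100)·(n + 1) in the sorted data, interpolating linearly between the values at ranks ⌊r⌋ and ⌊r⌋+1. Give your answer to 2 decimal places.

n = 8.
r = (85/100)·(8 + 1) = 7.65.
Rank 7 is 254 and rank 8 is 292.
Interpolate: 254 + 0.65·(292 − 254) = 254 + 0.65·38 = 278.7.

278.70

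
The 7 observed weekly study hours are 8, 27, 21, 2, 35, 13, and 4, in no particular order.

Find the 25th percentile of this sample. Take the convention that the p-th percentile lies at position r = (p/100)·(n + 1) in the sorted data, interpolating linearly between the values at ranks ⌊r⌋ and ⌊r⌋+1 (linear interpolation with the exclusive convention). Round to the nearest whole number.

Sorted: 2, 4, 8, 13, 21, 27, 35.
n = 7.
r = (25/100)·(7 + 1) = 2.
r is an integer, so P25 is the value at rank 2: 4.

4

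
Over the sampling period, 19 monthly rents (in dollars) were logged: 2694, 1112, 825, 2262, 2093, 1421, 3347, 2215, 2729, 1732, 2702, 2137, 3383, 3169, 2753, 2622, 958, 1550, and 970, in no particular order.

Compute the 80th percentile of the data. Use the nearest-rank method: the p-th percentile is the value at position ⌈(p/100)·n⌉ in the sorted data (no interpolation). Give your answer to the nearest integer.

2753

Sorted: 825, 958, 970, 1112, 1421, 1550, 1732, 2093, 2137, 2215, 2262, 2622, 2694, 2702, 2729, 2753, 3169, 3347, 3383.
n = 19.
Position = ⌈80/100 · 19⌉ = ⌈15.2⌉ = 16.
The value at rank 16 is 2753.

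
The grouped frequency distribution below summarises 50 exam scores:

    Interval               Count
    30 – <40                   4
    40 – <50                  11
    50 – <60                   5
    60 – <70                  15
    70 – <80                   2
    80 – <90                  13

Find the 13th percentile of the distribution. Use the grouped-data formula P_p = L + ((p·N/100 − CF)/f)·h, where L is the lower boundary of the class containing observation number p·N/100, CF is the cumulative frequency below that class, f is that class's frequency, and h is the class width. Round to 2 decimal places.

42.27

N = 50; target position k = 13/100 · 50 = 6.5.
Cumulative frequencies: 4, 15, 20, 35, 37, 50.
Observation 6.5 falls in the class 40 – <50.
L = 40, CF = 4, f = 11, h = 10.
P13 = 40 + ((6.5 − 4)/11)·10 = 40 + 2.27273 = 42.2727.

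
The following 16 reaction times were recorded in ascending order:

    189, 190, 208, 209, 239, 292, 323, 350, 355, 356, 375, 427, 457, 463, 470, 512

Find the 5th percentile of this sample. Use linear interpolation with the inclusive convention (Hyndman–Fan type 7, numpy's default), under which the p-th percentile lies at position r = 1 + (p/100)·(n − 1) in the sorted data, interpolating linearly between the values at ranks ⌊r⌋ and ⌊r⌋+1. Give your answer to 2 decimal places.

n = 16.
r = 1 + (5/100)·(16 − 1) = 1 + 0.75 = 1.75.
Rank 1 is 189 and rank 2 is 190.
Interpolate: 189 + 0.75·(190 − 189) = 189 + 0.75·1 = 189.75.

189.75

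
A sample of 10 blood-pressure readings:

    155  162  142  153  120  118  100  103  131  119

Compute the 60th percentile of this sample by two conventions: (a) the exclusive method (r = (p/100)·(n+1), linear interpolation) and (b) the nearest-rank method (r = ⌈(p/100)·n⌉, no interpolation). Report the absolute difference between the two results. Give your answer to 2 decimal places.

6.60

Sorted: 100, 103, 118, 119, 120, 131, 142, 153, 155, 162.
n = 10.
(a) r = 6.6; between ranks 6 (131) and 7 (142): 137.6.
(b) the nearest-rank method: rank 6 → 131.
|137.6 − 131| = 6.6.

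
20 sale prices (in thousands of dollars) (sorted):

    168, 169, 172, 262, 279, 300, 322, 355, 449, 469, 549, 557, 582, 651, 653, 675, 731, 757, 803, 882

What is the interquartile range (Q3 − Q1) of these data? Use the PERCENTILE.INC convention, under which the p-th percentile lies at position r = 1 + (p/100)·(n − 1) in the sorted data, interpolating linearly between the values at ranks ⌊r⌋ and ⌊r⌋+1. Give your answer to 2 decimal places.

363.75

n = 20.
P25: r = 5.75; ranks 5–6 are 279, 300; interpolating gives 294.75.
P75: r = 15.25; ranks 15–16 are 653, 675; interpolating gives 658.5.
Difference: 658.5 − 294.75 = 363.75.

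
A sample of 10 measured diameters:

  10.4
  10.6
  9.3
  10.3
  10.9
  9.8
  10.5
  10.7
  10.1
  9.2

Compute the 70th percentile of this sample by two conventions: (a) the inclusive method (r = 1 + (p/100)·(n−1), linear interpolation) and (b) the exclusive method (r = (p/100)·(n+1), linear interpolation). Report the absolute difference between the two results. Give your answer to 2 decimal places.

Sorted: 9.2, 9.3, 9.8, 10.1, 10.3, 10.4, 10.5, 10.6, 10.7, 10.9.
n = 10.
(a) r = 7.3; between ranks 7 (10.5) and 8 (10.6): 10.53.
(b) r = 7.7; between ranks 7 (10.5) and 8 (10.6): 10.57.
|10.53 − 10.57| = 0.04.

0.04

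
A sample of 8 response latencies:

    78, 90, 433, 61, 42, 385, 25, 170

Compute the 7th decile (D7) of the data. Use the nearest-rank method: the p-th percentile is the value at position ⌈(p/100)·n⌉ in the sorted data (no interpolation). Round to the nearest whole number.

170

Sorted: 25, 42, 61, 78, 90, 170, 385, 433.
n = 8.
Position = ⌈70/100 · 8⌉ = ⌈5.6⌉ = 6.
The value at rank 6 is 170.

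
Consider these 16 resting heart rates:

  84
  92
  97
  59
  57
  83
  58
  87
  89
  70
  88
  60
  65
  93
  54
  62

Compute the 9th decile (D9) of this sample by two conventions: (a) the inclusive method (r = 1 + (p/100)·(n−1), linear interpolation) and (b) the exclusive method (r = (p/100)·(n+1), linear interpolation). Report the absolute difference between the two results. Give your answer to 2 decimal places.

Sorted: 54, 57, 58, 59, 60, 62, 65, 70, 83, 84, 87, 88, 89, 92, 93, 97.
n = 16.
(a) r = 14.5; between ranks 14 (92) and 15 (93): 92.5.
(b) r = 15.3; between ranks 15 (93) and 16 (97): 94.2.
|92.5 − 94.2| = 1.7.

1.70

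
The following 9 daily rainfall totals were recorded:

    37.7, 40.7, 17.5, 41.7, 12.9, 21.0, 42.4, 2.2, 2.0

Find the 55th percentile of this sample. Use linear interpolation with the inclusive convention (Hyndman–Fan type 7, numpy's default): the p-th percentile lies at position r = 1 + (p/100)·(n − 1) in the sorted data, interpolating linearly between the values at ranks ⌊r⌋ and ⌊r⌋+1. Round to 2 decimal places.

Sorted: 2.0, 2.2, 12.9, 17.5, 21.0, 37.7, 40.7, 41.7, 42.4.
n = 9.
r = 1 + (55/100)·(9 − 1) = 1 + 4.4 = 5.4.
Rank 5 is 21.0 and rank 6 is 37.7.
Interpolate: 21.0 + 0.4·(37.7 − 21.0) = 21.0 + 0.4·16.7 = 27.68.

27.68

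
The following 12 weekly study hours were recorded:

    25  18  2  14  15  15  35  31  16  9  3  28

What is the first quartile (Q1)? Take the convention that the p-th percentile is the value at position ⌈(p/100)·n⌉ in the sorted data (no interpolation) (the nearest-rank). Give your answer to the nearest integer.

Sorted: 2, 3, 9, 14, 15, 15, 16, 18, 25, 28, 31, 35.
n = 12.
Position = ⌈25/100 · 12⌉ = ⌈3⌉ = 3.
The value at rank 3 is 9.

9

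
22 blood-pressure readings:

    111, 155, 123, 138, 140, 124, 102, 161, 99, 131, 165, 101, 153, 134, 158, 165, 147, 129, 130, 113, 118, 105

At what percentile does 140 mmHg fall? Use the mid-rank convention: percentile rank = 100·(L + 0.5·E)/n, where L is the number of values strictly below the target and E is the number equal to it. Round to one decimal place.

65.9

Sorted: 99, 101, 102, 105, 111, 113, 118, 123, 124, 129, 130, 131, 134, 138, 140, 147, 153, 155, 158, 161, 165, 165.
Count below 140: L = 14; count equal: E = 1; n = 22.
Percentile rank = 100·(14 + 0.5·1)/22 = 100·14.5/22 = 65.91.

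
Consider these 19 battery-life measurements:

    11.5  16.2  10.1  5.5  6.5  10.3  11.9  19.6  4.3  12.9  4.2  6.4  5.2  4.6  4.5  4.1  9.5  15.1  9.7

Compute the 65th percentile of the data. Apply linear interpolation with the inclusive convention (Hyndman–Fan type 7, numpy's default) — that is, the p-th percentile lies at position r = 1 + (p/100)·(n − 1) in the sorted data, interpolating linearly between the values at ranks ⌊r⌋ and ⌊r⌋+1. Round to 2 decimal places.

Sorted: 4.1, 4.2, 4.3, 4.5, 4.6, 5.2, 5.5, 6.4, 6.5, 9.5, 9.7, 10.1, 10.3, 11.5, 11.9, 12.9, 15.1, 16.2, 19.6.
n = 19.
r = 1 + (65/100)·(19 − 1) = 1 + 11.7 = 12.7.
Rank 12 is 10.1 and rank 13 is 10.3.
Interpolate: 10.1 + 0.7·(10.3 − 10.1) = 10.1 + 0.7·0.2 = 10.24.

10.24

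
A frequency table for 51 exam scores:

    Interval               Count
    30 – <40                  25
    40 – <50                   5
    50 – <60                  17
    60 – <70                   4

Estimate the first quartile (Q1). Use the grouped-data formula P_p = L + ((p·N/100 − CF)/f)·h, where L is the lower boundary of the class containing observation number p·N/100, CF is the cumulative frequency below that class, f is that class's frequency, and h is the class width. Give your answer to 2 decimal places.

N = 51; target position k = 25/100 · 51 = 12.75.
Cumulative frequencies: 25, 30, 47, 51.
Observation 12.75 falls in the class 30 – <40.
L = 30, CF = 0, f = 25, h = 10.
P25 = 30 + ((12.75 − 0)/25)·10 = 30 + 5.1 = 35.1.

35.10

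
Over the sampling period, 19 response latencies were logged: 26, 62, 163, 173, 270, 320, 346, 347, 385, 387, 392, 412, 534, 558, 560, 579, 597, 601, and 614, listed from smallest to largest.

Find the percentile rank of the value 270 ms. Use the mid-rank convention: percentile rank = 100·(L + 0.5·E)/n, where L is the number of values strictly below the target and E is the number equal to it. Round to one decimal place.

23.7

Count below 270: L = 4; count equal: E = 1; n = 19.
Percentile rank = 100·(4 + 0.5·1)/19 = 100·4.5/19 = 23.68.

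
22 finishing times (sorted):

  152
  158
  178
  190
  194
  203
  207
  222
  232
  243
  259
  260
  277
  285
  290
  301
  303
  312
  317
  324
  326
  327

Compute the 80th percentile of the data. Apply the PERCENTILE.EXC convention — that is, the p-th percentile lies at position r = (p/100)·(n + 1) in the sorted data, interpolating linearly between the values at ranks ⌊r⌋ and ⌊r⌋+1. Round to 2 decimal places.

314.00

n = 22.
r = (80/100)·(22 + 1) = 18.4.
Rank 18 is 312 and rank 19 is 317.
Interpolate: 312 + 0.4·(317 − 312) = 312 + 0.4·5 = 314.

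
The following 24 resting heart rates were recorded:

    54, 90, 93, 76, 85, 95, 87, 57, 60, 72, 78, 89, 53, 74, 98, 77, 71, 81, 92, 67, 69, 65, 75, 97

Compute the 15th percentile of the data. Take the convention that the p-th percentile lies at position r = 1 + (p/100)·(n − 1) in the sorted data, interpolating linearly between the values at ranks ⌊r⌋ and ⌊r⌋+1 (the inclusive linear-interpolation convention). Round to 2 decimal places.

Sorted: 53, 54, 57, 60, 65, 67, 69, 71, 72, 74, 75, 76, 77, 78, 81, 85, 87, 89, 90, 92, 93, 95, 97, 98.
n = 24.
r = 1 + (15/100)·(24 − 1) = 1 + 3.45 = 4.45.
Rank 4 is 60 and rank 5 is 65.
Interpolate: 60 + 0.45·(65 − 60) = 60 + 0.45·5 = 62.25.

62.25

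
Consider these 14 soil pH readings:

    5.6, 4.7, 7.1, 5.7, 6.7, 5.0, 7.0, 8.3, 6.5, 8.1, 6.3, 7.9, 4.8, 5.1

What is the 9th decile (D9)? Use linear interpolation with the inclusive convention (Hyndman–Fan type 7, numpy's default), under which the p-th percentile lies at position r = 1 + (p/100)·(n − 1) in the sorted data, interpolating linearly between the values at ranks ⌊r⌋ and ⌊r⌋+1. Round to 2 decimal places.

Sorted: 4.7, 4.8, 5.0, 5.1, 5.6, 5.7, 6.3, 6.5, 6.7, 7.0, 7.1, 7.9, 8.1, 8.3.
n = 14.
r = 1 + (90/100)·(14 − 1) = 1 + 11.7 = 12.7.
Rank 12 is 7.9 and rank 13 is 8.1.
Interpolate: 7.9 + 0.7·(8.1 − 7.9) = 7.9 + 0.7·0.2 = 8.04.

8.04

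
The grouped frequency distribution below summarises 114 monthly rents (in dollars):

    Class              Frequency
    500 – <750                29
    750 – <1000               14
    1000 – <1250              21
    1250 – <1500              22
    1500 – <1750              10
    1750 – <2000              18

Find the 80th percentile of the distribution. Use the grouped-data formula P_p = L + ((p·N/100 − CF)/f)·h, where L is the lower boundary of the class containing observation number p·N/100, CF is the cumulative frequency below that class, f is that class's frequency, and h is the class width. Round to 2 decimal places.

N = 114; target position k = 80/100 · 114 = 91.2.
Cumulative frequencies: 29, 43, 64, 86, 96, 114.
Observation 91.2 falls in the class 1500 – <1750.
L = 1500, CF = 86, f = 10, h = 250.
P80 = 1500 + ((91.2 − 86)/10)·250 = 1500 + 130 = 1630.

1630.00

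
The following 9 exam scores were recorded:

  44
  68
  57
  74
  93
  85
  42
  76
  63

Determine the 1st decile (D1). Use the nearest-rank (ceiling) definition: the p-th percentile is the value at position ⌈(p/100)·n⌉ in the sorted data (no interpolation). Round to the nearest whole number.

42

Sorted: 42, 44, 57, 63, 68, 74, 76, 85, 93.
n = 9.
Position = ⌈10/100 · 9⌉ = ⌈0.9⌉ = 1.
The value at rank 1 is 42.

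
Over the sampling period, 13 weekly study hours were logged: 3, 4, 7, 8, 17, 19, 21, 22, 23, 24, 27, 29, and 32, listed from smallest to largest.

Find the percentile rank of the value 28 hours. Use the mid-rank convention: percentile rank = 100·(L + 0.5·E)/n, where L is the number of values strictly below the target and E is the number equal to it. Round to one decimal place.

Count below 28: L = 11; count equal: E = 0; n = 13.
Percentile rank = 100·(11 + 0.5·0)/13 = 100·11/13 = 84.62.

84.6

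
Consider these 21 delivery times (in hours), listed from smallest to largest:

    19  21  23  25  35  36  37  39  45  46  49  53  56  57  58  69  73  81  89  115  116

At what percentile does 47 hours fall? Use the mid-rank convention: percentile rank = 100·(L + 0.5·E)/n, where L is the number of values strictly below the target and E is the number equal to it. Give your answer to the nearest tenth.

47.6

Count below 47: L = 10; count equal: E = 0; n = 21.
Percentile rank = 100·(10 + 0.5·0)/21 = 100·10/21 = 47.62.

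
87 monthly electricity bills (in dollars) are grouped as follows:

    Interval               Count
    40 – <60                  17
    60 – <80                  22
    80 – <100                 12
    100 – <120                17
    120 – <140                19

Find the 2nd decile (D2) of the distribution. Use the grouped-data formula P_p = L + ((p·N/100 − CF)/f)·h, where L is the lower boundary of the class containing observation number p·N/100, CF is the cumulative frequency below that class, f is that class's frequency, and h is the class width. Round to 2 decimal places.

60.36

N = 87; target position k = 20/100 · 87 = 17.4.
Cumulative frequencies: 17, 39, 51, 68, 87.
Observation 17.4 falls in the class 60 – <80.
L = 60, CF = 17, f = 22, h = 20.
P20 = 60 + ((17.4 − 17)/22)·20 = 60 + 0.363636 = 60.3636.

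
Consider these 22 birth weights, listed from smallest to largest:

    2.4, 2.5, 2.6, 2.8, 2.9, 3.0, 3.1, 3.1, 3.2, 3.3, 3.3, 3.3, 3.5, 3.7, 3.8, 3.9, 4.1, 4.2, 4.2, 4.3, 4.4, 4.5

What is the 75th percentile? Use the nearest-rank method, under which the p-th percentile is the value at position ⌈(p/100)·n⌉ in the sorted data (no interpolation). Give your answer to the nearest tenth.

n = 22.
Position = ⌈75/100 · 22⌉ = ⌈16.5⌉ = 17.
The value at rank 17 is 4.1.

4.1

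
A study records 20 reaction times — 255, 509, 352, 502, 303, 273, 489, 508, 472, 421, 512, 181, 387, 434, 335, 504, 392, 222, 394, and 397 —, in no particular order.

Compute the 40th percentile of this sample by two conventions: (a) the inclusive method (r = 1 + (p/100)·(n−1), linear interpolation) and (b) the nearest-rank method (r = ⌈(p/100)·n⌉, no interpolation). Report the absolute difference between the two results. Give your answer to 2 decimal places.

3.00

Sorted: 181, 222, 255, 273, 303, 335, 352, 387, 392, 394, 397, 421, 434, 472, 489, 502, 504, 508, 509, 512.
n = 20.
(a) r = 8.6; between ranks 8 (387) and 9 (392): 390.
(b) the nearest-rank method: rank 8 → 387.
|390 − 387| = 3.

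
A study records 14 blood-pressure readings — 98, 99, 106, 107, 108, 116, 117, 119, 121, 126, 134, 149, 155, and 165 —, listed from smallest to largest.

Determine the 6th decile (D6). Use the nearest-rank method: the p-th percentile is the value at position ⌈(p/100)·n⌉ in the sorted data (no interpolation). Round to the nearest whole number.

n = 14.
Position = ⌈60/100 · 14⌉ = ⌈8.4⌉ = 9.
The value at rank 9 is 121.

121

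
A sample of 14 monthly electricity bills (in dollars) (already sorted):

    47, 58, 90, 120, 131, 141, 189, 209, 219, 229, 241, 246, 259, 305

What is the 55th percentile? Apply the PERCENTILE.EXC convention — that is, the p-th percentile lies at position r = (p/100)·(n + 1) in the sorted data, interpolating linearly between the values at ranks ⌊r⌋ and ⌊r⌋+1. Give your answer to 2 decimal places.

n = 14.
r = (55/100)·(14 + 1) = 8.25.
Rank 8 is 209 and rank 9 is 219.
Interpolate: 209 + 0.25·(219 − 209) = 209 + 0.25·10 = 211.5.

211.50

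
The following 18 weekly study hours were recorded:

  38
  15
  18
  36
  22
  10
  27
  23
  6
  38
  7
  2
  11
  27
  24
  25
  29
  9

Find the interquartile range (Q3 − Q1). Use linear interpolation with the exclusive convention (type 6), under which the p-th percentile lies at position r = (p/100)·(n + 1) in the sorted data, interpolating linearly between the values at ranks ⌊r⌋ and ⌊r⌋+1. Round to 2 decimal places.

17.75

Sorted: 2, 6, 7, 9, 10, 11, 15, 18, 22, 23, 24, 25, 27, 27, 29, 36, 38, 38.
n = 18.
P25: r = 4.75; ranks 4–5 are 9, 10; interpolating gives 9.75.
P75: r = 14.25; ranks 14–15 are 27, 29; interpolating gives 27.5.
Difference: 27.5 − 9.75 = 17.75.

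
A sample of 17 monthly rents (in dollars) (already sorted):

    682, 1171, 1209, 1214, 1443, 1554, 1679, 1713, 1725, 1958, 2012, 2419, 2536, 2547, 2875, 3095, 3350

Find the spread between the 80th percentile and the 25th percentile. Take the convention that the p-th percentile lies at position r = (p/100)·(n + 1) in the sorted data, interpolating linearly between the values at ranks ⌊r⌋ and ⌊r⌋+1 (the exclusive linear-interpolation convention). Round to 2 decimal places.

n = 17.
P25: r = 4.5; ranks 4–5 are 1214, 1443; interpolating gives 1328.5.
P80: r = 14.4; ranks 14–15 are 2547, 2875; interpolating gives 2678.2.
Difference: 2678.2 − 1328.5 = 1349.7.

1349.70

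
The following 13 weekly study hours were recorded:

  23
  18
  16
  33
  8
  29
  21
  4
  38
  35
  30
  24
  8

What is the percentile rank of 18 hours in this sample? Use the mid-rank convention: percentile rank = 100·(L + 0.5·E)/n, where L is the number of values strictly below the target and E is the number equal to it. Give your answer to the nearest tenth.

Sorted: 4, 8, 8, 16, 18, 21, 23, 24, 29, 30, 33, 35, 38.
Count below 18: L = 4; count equal: E = 1; n = 13.
Percentile rank = 100·(4 + 0.5·1)/13 = 100·4.5/13 = 34.62.

34.6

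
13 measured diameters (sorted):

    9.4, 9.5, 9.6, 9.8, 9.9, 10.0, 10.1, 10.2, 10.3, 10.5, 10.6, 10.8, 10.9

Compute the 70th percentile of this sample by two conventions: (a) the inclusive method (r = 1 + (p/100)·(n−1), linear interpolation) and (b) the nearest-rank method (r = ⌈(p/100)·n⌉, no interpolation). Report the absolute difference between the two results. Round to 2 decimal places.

0.12

n = 13.
(a) r = 9.4; between ranks 9 (10.3) and 10 (10.5): 10.38.
(b) the nearest-rank method: rank 10 → 10.5.
|10.38 − 10.5| = 0.12.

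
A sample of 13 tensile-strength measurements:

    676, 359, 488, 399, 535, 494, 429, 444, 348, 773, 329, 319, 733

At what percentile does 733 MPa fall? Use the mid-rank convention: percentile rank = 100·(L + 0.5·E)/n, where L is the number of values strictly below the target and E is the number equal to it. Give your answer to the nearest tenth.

88.5

Sorted: 319, 329, 348, 359, 399, 429, 444, 488, 494, 535, 676, 733, 773.
Count below 733: L = 11; count equal: E = 1; n = 13.
Percentile rank = 100·(11 + 0.5·1)/13 = 100·11.5/13 = 88.46.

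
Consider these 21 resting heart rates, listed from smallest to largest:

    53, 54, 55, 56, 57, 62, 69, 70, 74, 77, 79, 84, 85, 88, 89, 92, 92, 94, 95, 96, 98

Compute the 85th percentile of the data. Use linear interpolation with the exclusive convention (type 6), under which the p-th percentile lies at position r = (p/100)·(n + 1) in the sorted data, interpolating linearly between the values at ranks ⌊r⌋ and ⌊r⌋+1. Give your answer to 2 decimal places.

n = 21.
r = (85/100)·(21 + 1) = 18.7.
Rank 18 is 94 and rank 19 is 95.
Interpolate: 94 + 0.7·(95 − 94) = 94 + 0.7·1 = 94.7.

94.70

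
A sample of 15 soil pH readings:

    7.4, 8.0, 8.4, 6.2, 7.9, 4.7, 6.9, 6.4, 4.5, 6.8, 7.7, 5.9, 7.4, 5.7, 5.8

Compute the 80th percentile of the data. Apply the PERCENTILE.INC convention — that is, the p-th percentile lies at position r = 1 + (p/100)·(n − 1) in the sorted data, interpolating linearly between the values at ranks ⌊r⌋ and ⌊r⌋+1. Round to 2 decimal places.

Sorted: 4.5, 4.7, 5.7, 5.8, 5.9, 6.2, 6.4, 6.8, 6.9, 7.4, 7.4, 7.7, 7.9, 8.0, 8.4.
n = 15.
r = 1 + (80/100)·(15 − 1) = 1 + 11.2 = 12.2.
Rank 12 is 7.7 and rank 13 is 7.9.
Interpolate: 7.7 + 0.2·(7.9 − 7.7) = 7.7 + 0.2·0.2 = 7.74.

7.74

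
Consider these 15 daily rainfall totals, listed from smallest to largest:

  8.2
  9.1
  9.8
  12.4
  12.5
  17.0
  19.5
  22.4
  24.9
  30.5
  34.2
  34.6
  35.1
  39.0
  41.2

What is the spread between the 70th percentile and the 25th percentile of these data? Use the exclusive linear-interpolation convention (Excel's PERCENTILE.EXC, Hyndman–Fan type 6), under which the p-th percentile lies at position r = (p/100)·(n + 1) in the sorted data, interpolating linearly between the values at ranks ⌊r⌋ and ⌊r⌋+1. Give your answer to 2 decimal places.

21.88

n = 15.
P25: r = 4 (integer) → 12.4.
P70: r = 11.2; ranks 11–12 are 34.2, 34.6; interpolating gives 34.28.
Difference: 34.28 − 12.4 = 21.88.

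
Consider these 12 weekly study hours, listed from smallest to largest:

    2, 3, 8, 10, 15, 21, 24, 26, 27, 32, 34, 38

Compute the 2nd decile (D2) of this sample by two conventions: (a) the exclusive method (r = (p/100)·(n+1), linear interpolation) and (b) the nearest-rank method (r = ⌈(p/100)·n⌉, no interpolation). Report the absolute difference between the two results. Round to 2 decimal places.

n = 12.
(a) r = 2.6; between ranks 2 (3) and 3 (8): 6.
(b) the nearest-rank method: rank 3 → 8.
|6 − 8| = 2.

2.00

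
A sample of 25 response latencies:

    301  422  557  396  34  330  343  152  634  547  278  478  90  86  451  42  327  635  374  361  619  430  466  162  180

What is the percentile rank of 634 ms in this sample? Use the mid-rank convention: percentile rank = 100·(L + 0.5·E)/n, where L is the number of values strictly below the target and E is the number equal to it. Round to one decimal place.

Sorted: 34, 42, 86, 90, 152, 162, 180, 278, 301, 327, 330, 343, 361, 374, 396, 422, 430, 451, 466, 478, 547, 557, 619, 634, 635.
Count below 634: L = 23; count equal: E = 1; n = 25.
Percentile rank = 100·(23 + 0.5·1)/25 = 100·23.5/25 = 94.

94.0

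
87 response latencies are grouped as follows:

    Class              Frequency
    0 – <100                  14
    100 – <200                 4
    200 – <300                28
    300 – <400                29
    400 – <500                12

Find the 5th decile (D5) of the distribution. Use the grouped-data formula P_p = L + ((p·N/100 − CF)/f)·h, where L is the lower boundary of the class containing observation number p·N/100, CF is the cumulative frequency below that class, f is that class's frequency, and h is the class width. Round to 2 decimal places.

291.07

N = 87; target position k = 50/100 · 87 = 43.5.
Cumulative frequencies: 14, 18, 46, 75, 87.
Observation 43.5 falls in the class 200 – <300.
L = 200, CF = 18, f = 28, h = 100.
P50 = 200 + ((43.5 − 18)/28)·100 = 200 + 91.0714 = 291.071.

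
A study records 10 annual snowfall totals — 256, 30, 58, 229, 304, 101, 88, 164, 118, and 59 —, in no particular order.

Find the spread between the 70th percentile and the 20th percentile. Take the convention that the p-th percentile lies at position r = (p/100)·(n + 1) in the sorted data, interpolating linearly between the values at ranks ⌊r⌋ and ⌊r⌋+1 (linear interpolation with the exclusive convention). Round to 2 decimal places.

151.30

Sorted: 30, 58, 59, 88, 101, 118, 164, 229, 256, 304.
n = 10.
P20: r = 2.2; ranks 2–3 are 58, 59; interpolating gives 58.2.
P70: r = 7.7; ranks 7–8 are 164, 229; interpolating gives 209.5.
Difference: 209.5 − 58.2 = 151.3.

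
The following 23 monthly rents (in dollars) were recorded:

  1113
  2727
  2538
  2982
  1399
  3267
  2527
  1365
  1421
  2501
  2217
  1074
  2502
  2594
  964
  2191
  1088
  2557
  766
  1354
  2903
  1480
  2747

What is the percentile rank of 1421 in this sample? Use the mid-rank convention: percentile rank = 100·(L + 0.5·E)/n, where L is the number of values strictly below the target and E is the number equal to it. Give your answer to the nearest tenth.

37.0

Sorted: 766, 964, 1074, 1088, 1113, 1354, 1365, 1399, 1421, 1480, 2191, 2217, 2501, 2502, 2527, 2538, 2557, 2594, 2727, 2747, 2903, 2982, 3267.
Count below 1421: L = 8; count equal: E = 1; n = 23.
Percentile rank = 100·(8 + 0.5·1)/23 = 100·8.5/23 = 36.96.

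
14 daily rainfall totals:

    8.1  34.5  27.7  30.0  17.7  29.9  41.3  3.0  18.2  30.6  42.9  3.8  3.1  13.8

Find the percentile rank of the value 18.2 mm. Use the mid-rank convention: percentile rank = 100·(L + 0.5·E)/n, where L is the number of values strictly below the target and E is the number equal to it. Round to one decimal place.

46.4

Sorted: 3.0, 3.1, 3.8, 8.1, 13.8, 17.7, 18.2, 27.7, 29.9, 30.0, 30.6, 34.5, 41.3, 42.9.
Count below 18.2: L = 6; count equal: E = 1; n = 14.
Percentile rank = 100·(6 + 0.5·1)/14 = 100·6.5/14 = 46.43.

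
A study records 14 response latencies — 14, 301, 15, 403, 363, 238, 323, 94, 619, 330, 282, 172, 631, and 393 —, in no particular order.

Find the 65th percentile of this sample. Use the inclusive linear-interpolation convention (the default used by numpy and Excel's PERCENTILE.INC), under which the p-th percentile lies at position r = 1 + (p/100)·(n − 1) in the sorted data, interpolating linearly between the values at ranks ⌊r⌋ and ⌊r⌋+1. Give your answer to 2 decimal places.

344.85

Sorted: 14, 15, 94, 172, 238, 282, 301, 323, 330, 363, 393, 403, 619, 631.
n = 14.
r = 1 + (65/100)·(14 − 1) = 1 + 8.45 = 9.45.
Rank 9 is 330 and rank 10 is 363.
Interpolate: 330 + 0.45·(363 − 330) = 330 + 0.45·33 = 344.85.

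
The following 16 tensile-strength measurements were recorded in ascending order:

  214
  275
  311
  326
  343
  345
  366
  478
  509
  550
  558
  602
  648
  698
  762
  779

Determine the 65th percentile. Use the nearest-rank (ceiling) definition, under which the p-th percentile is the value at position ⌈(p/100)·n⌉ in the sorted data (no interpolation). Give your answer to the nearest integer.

558

n = 16.
Position = ⌈65/100 · 16⌉ = ⌈10.4⌉ = 11.
The value at rank 11 is 558.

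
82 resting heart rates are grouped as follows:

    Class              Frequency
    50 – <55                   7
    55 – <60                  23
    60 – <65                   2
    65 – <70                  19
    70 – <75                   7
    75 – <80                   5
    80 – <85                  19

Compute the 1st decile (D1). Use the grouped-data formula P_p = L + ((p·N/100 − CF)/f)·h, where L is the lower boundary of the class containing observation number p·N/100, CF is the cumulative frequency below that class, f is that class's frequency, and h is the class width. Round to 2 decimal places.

55.26

N = 82; target position k = 10/100 · 82 = 8.2.
Cumulative frequencies: 7, 30, 32, 51, 58, 63, 82.
Observation 8.2 falls in the class 55 – <60.
L = 55, CF = 7, f = 23, h = 5.
P10 = 55 + ((8.2 − 7)/23)·5 = 55 + 0.26087 = 55.2609.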